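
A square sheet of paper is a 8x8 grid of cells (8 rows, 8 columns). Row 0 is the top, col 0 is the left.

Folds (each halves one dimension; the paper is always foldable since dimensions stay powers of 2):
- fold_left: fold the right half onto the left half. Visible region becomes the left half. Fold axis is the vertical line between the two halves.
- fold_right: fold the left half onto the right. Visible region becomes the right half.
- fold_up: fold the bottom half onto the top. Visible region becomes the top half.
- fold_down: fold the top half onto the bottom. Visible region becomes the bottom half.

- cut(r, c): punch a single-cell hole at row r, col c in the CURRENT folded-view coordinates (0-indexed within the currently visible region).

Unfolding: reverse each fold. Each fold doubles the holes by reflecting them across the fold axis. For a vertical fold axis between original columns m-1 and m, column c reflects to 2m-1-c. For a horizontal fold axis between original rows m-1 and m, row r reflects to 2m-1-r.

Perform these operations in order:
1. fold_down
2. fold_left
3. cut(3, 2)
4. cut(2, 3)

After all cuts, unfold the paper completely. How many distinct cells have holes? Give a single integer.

Op 1 fold_down: fold axis h@4; visible region now rows[4,8) x cols[0,8) = 4x8
Op 2 fold_left: fold axis v@4; visible region now rows[4,8) x cols[0,4) = 4x4
Op 3 cut(3, 2): punch at orig (7,2); cuts so far [(7, 2)]; region rows[4,8) x cols[0,4) = 4x4
Op 4 cut(2, 3): punch at orig (6,3); cuts so far [(6, 3), (7, 2)]; region rows[4,8) x cols[0,4) = 4x4
Unfold 1 (reflect across v@4): 4 holes -> [(6, 3), (6, 4), (7, 2), (7, 5)]
Unfold 2 (reflect across h@4): 8 holes -> [(0, 2), (0, 5), (1, 3), (1, 4), (6, 3), (6, 4), (7, 2), (7, 5)]

Answer: 8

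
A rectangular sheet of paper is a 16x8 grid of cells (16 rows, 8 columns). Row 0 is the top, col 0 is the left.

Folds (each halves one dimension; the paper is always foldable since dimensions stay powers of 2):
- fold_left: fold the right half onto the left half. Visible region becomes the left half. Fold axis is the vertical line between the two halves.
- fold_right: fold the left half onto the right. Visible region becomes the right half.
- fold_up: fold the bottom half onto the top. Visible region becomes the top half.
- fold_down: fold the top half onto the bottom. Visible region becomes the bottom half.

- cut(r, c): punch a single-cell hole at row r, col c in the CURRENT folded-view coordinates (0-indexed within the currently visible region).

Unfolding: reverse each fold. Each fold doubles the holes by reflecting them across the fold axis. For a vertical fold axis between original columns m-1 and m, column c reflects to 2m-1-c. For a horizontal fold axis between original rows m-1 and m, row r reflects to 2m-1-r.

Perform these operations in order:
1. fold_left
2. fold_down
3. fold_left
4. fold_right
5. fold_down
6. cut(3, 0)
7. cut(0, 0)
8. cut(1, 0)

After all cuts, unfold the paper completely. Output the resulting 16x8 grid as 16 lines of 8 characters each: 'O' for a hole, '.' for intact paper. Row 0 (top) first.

Answer: OOOOOOOO
........
OOOOOOOO
OOOOOOOO
OOOOOOOO
OOOOOOOO
........
OOOOOOOO
OOOOOOOO
........
OOOOOOOO
OOOOOOOO
OOOOOOOO
OOOOOOOO
........
OOOOOOOO

Derivation:
Op 1 fold_left: fold axis v@4; visible region now rows[0,16) x cols[0,4) = 16x4
Op 2 fold_down: fold axis h@8; visible region now rows[8,16) x cols[0,4) = 8x4
Op 3 fold_left: fold axis v@2; visible region now rows[8,16) x cols[0,2) = 8x2
Op 4 fold_right: fold axis v@1; visible region now rows[8,16) x cols[1,2) = 8x1
Op 5 fold_down: fold axis h@12; visible region now rows[12,16) x cols[1,2) = 4x1
Op 6 cut(3, 0): punch at orig (15,1); cuts so far [(15, 1)]; region rows[12,16) x cols[1,2) = 4x1
Op 7 cut(0, 0): punch at orig (12,1); cuts so far [(12, 1), (15, 1)]; region rows[12,16) x cols[1,2) = 4x1
Op 8 cut(1, 0): punch at orig (13,1); cuts so far [(12, 1), (13, 1), (15, 1)]; region rows[12,16) x cols[1,2) = 4x1
Unfold 1 (reflect across h@12): 6 holes -> [(8, 1), (10, 1), (11, 1), (12, 1), (13, 1), (15, 1)]
Unfold 2 (reflect across v@1): 12 holes -> [(8, 0), (8, 1), (10, 0), (10, 1), (11, 0), (11, 1), (12, 0), (12, 1), (13, 0), (13, 1), (15, 0), (15, 1)]
Unfold 3 (reflect across v@2): 24 holes -> [(8, 0), (8, 1), (8, 2), (8, 3), (10, 0), (10, 1), (10, 2), (10, 3), (11, 0), (11, 1), (11, 2), (11, 3), (12, 0), (12, 1), (12, 2), (12, 3), (13, 0), (13, 1), (13, 2), (13, 3), (15, 0), (15, 1), (15, 2), (15, 3)]
Unfold 4 (reflect across h@8): 48 holes -> [(0, 0), (0, 1), (0, 2), (0, 3), (2, 0), (2, 1), (2, 2), (2, 3), (3, 0), (3, 1), (3, 2), (3, 3), (4, 0), (4, 1), (4, 2), (4, 3), (5, 0), (5, 1), (5, 2), (5, 3), (7, 0), (7, 1), (7, 2), (7, 3), (8, 0), (8, 1), (8, 2), (8, 3), (10, 0), (10, 1), (10, 2), (10, 3), (11, 0), (11, 1), (11, 2), (11, 3), (12, 0), (12, 1), (12, 2), (12, 3), (13, 0), (13, 1), (13, 2), (13, 3), (15, 0), (15, 1), (15, 2), (15, 3)]
Unfold 5 (reflect across v@4): 96 holes -> [(0, 0), (0, 1), (0, 2), (0, 3), (0, 4), (0, 5), (0, 6), (0, 7), (2, 0), (2, 1), (2, 2), (2, 3), (2, 4), (2, 5), (2, 6), (2, 7), (3, 0), (3, 1), (3, 2), (3, 3), (3, 4), (3, 5), (3, 6), (3, 7), (4, 0), (4, 1), (4, 2), (4, 3), (4, 4), (4, 5), (4, 6), (4, 7), (5, 0), (5, 1), (5, 2), (5, 3), (5, 4), (5, 5), (5, 6), (5, 7), (7, 0), (7, 1), (7, 2), (7, 3), (7, 4), (7, 5), (7, 6), (7, 7), (8, 0), (8, 1), (8, 2), (8, 3), (8, 4), (8, 5), (8, 6), (8, 7), (10, 0), (10, 1), (10, 2), (10, 3), (10, 4), (10, 5), (10, 6), (10, 7), (11, 0), (11, 1), (11, 2), (11, 3), (11, 4), (11, 5), (11, 6), (11, 7), (12, 0), (12, 1), (12, 2), (12, 3), (12, 4), (12, 5), (12, 6), (12, 7), (13, 0), (13, 1), (13, 2), (13, 3), (13, 4), (13, 5), (13, 6), (13, 7), (15, 0), (15, 1), (15, 2), (15, 3), (15, 4), (15, 5), (15, 6), (15, 7)]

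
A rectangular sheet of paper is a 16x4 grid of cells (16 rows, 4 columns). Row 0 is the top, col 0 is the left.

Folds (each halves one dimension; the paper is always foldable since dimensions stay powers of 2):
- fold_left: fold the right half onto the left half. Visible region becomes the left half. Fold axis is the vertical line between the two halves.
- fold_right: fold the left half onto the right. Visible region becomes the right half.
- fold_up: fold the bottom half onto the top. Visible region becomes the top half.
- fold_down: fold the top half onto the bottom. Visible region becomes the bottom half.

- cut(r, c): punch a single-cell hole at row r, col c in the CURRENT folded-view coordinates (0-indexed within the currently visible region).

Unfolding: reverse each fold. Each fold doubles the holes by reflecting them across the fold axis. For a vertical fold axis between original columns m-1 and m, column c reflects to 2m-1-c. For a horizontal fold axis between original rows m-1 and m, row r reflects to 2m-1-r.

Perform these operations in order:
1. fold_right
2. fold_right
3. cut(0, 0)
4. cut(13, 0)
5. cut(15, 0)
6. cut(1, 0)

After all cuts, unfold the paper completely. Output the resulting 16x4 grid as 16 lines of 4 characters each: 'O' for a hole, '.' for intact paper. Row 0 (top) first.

Op 1 fold_right: fold axis v@2; visible region now rows[0,16) x cols[2,4) = 16x2
Op 2 fold_right: fold axis v@3; visible region now rows[0,16) x cols[3,4) = 16x1
Op 3 cut(0, 0): punch at orig (0,3); cuts so far [(0, 3)]; region rows[0,16) x cols[3,4) = 16x1
Op 4 cut(13, 0): punch at orig (13,3); cuts so far [(0, 3), (13, 3)]; region rows[0,16) x cols[3,4) = 16x1
Op 5 cut(15, 0): punch at orig (15,3); cuts so far [(0, 3), (13, 3), (15, 3)]; region rows[0,16) x cols[3,4) = 16x1
Op 6 cut(1, 0): punch at orig (1,3); cuts so far [(0, 3), (1, 3), (13, 3), (15, 3)]; region rows[0,16) x cols[3,4) = 16x1
Unfold 1 (reflect across v@3): 8 holes -> [(0, 2), (0, 3), (1, 2), (1, 3), (13, 2), (13, 3), (15, 2), (15, 3)]
Unfold 2 (reflect across v@2): 16 holes -> [(0, 0), (0, 1), (0, 2), (0, 3), (1, 0), (1, 1), (1, 2), (1, 3), (13, 0), (13, 1), (13, 2), (13, 3), (15, 0), (15, 1), (15, 2), (15, 3)]

Answer: OOOO
OOOO
....
....
....
....
....
....
....
....
....
....
....
OOOO
....
OOOO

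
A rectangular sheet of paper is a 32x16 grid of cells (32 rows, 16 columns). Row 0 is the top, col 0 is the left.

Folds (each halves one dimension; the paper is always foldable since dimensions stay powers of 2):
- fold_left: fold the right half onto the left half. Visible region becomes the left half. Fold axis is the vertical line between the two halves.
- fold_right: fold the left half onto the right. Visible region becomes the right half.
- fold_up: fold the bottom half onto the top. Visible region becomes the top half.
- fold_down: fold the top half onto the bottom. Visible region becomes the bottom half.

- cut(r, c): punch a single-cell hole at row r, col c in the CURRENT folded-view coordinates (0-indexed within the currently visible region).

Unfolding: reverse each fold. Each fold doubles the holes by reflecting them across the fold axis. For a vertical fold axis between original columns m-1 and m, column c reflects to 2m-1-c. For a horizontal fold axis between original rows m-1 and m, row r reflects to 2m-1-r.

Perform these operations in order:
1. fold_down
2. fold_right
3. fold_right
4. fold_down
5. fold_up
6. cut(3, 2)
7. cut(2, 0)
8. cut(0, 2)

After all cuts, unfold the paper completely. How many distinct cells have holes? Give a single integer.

Answer: 96

Derivation:
Op 1 fold_down: fold axis h@16; visible region now rows[16,32) x cols[0,16) = 16x16
Op 2 fold_right: fold axis v@8; visible region now rows[16,32) x cols[8,16) = 16x8
Op 3 fold_right: fold axis v@12; visible region now rows[16,32) x cols[12,16) = 16x4
Op 4 fold_down: fold axis h@24; visible region now rows[24,32) x cols[12,16) = 8x4
Op 5 fold_up: fold axis h@28; visible region now rows[24,28) x cols[12,16) = 4x4
Op 6 cut(3, 2): punch at orig (27,14); cuts so far [(27, 14)]; region rows[24,28) x cols[12,16) = 4x4
Op 7 cut(2, 0): punch at orig (26,12); cuts so far [(26, 12), (27, 14)]; region rows[24,28) x cols[12,16) = 4x4
Op 8 cut(0, 2): punch at orig (24,14); cuts so far [(24, 14), (26, 12), (27, 14)]; region rows[24,28) x cols[12,16) = 4x4
Unfold 1 (reflect across h@28): 6 holes -> [(24, 14), (26, 12), (27, 14), (28, 14), (29, 12), (31, 14)]
Unfold 2 (reflect across h@24): 12 holes -> [(16, 14), (18, 12), (19, 14), (20, 14), (21, 12), (23, 14), (24, 14), (26, 12), (27, 14), (28, 14), (29, 12), (31, 14)]
Unfold 3 (reflect across v@12): 24 holes -> [(16, 9), (16, 14), (18, 11), (18, 12), (19, 9), (19, 14), (20, 9), (20, 14), (21, 11), (21, 12), (23, 9), (23, 14), (24, 9), (24, 14), (26, 11), (26, 12), (27, 9), (27, 14), (28, 9), (28, 14), (29, 11), (29, 12), (31, 9), (31, 14)]
Unfold 4 (reflect across v@8): 48 holes -> [(16, 1), (16, 6), (16, 9), (16, 14), (18, 3), (18, 4), (18, 11), (18, 12), (19, 1), (19, 6), (19, 9), (19, 14), (20, 1), (20, 6), (20, 9), (20, 14), (21, 3), (21, 4), (21, 11), (21, 12), (23, 1), (23, 6), (23, 9), (23, 14), (24, 1), (24, 6), (24, 9), (24, 14), (26, 3), (26, 4), (26, 11), (26, 12), (27, 1), (27, 6), (27, 9), (27, 14), (28, 1), (28, 6), (28, 9), (28, 14), (29, 3), (29, 4), (29, 11), (29, 12), (31, 1), (31, 6), (31, 9), (31, 14)]
Unfold 5 (reflect across h@16): 96 holes -> [(0, 1), (0, 6), (0, 9), (0, 14), (2, 3), (2, 4), (2, 11), (2, 12), (3, 1), (3, 6), (3, 9), (3, 14), (4, 1), (4, 6), (4, 9), (4, 14), (5, 3), (5, 4), (5, 11), (5, 12), (7, 1), (7, 6), (7, 9), (7, 14), (8, 1), (8, 6), (8, 9), (8, 14), (10, 3), (10, 4), (10, 11), (10, 12), (11, 1), (11, 6), (11, 9), (11, 14), (12, 1), (12, 6), (12, 9), (12, 14), (13, 3), (13, 4), (13, 11), (13, 12), (15, 1), (15, 6), (15, 9), (15, 14), (16, 1), (16, 6), (16, 9), (16, 14), (18, 3), (18, 4), (18, 11), (18, 12), (19, 1), (19, 6), (19, 9), (19, 14), (20, 1), (20, 6), (20, 9), (20, 14), (21, 3), (21, 4), (21, 11), (21, 12), (23, 1), (23, 6), (23, 9), (23, 14), (24, 1), (24, 6), (24, 9), (24, 14), (26, 3), (26, 4), (26, 11), (26, 12), (27, 1), (27, 6), (27, 9), (27, 14), (28, 1), (28, 6), (28, 9), (28, 14), (29, 3), (29, 4), (29, 11), (29, 12), (31, 1), (31, 6), (31, 9), (31, 14)]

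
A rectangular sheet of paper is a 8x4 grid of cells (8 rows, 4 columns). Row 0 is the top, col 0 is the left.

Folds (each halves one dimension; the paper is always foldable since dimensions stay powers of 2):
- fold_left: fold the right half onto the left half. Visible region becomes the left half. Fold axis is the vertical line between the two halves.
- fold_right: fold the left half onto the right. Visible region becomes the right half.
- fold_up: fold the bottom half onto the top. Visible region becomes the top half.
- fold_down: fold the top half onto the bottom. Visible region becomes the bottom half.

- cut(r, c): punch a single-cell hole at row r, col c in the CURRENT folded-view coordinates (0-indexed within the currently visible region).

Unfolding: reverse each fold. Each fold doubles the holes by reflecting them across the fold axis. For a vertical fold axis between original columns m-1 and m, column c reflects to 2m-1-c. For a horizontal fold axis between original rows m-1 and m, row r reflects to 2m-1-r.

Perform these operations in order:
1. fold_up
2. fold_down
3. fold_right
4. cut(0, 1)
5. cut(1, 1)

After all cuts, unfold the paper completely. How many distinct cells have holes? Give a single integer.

Answer: 16

Derivation:
Op 1 fold_up: fold axis h@4; visible region now rows[0,4) x cols[0,4) = 4x4
Op 2 fold_down: fold axis h@2; visible region now rows[2,4) x cols[0,4) = 2x4
Op 3 fold_right: fold axis v@2; visible region now rows[2,4) x cols[2,4) = 2x2
Op 4 cut(0, 1): punch at orig (2,3); cuts so far [(2, 3)]; region rows[2,4) x cols[2,4) = 2x2
Op 5 cut(1, 1): punch at orig (3,3); cuts so far [(2, 3), (3, 3)]; region rows[2,4) x cols[2,4) = 2x2
Unfold 1 (reflect across v@2): 4 holes -> [(2, 0), (2, 3), (3, 0), (3, 3)]
Unfold 2 (reflect across h@2): 8 holes -> [(0, 0), (0, 3), (1, 0), (1, 3), (2, 0), (2, 3), (3, 0), (3, 3)]
Unfold 3 (reflect across h@4): 16 holes -> [(0, 0), (0, 3), (1, 0), (1, 3), (2, 0), (2, 3), (3, 0), (3, 3), (4, 0), (4, 3), (5, 0), (5, 3), (6, 0), (6, 3), (7, 0), (7, 3)]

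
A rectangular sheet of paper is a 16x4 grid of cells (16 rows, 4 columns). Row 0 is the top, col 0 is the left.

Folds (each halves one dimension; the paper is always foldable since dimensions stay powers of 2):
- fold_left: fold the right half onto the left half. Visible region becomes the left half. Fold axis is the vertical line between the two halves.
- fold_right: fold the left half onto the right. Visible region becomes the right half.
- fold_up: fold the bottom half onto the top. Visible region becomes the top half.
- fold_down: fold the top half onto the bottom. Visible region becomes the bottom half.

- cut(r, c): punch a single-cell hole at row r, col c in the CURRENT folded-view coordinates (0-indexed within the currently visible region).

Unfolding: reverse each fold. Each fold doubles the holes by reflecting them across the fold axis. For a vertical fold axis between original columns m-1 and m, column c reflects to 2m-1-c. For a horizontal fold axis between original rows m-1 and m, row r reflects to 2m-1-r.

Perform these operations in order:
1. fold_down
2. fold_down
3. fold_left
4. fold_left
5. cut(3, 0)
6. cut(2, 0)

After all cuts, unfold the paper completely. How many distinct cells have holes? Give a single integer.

Op 1 fold_down: fold axis h@8; visible region now rows[8,16) x cols[0,4) = 8x4
Op 2 fold_down: fold axis h@12; visible region now rows[12,16) x cols[0,4) = 4x4
Op 3 fold_left: fold axis v@2; visible region now rows[12,16) x cols[0,2) = 4x2
Op 4 fold_left: fold axis v@1; visible region now rows[12,16) x cols[0,1) = 4x1
Op 5 cut(3, 0): punch at orig (15,0); cuts so far [(15, 0)]; region rows[12,16) x cols[0,1) = 4x1
Op 6 cut(2, 0): punch at orig (14,0); cuts so far [(14, 0), (15, 0)]; region rows[12,16) x cols[0,1) = 4x1
Unfold 1 (reflect across v@1): 4 holes -> [(14, 0), (14, 1), (15, 0), (15, 1)]
Unfold 2 (reflect across v@2): 8 holes -> [(14, 0), (14, 1), (14, 2), (14, 3), (15, 0), (15, 1), (15, 2), (15, 3)]
Unfold 3 (reflect across h@12): 16 holes -> [(8, 0), (8, 1), (8, 2), (8, 3), (9, 0), (9, 1), (9, 2), (9, 3), (14, 0), (14, 1), (14, 2), (14, 3), (15, 0), (15, 1), (15, 2), (15, 3)]
Unfold 4 (reflect across h@8): 32 holes -> [(0, 0), (0, 1), (0, 2), (0, 3), (1, 0), (1, 1), (1, 2), (1, 3), (6, 0), (6, 1), (6, 2), (6, 3), (7, 0), (7, 1), (7, 2), (7, 3), (8, 0), (8, 1), (8, 2), (8, 3), (9, 0), (9, 1), (9, 2), (9, 3), (14, 0), (14, 1), (14, 2), (14, 3), (15, 0), (15, 1), (15, 2), (15, 3)]

Answer: 32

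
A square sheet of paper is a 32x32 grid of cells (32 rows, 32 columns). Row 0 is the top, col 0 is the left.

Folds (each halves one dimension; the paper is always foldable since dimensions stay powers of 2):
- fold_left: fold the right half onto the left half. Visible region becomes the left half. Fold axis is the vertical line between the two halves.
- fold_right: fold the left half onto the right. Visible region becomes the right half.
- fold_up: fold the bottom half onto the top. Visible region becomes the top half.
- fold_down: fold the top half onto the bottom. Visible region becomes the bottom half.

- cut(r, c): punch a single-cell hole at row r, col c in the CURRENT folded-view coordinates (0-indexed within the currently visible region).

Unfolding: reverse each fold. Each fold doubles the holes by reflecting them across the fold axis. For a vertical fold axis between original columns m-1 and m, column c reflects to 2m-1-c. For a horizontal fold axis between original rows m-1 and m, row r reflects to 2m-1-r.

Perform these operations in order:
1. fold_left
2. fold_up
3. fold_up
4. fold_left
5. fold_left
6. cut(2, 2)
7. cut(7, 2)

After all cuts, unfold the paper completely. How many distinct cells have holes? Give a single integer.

Op 1 fold_left: fold axis v@16; visible region now rows[0,32) x cols[0,16) = 32x16
Op 2 fold_up: fold axis h@16; visible region now rows[0,16) x cols[0,16) = 16x16
Op 3 fold_up: fold axis h@8; visible region now rows[0,8) x cols[0,16) = 8x16
Op 4 fold_left: fold axis v@8; visible region now rows[0,8) x cols[0,8) = 8x8
Op 5 fold_left: fold axis v@4; visible region now rows[0,8) x cols[0,4) = 8x4
Op 6 cut(2, 2): punch at orig (2,2); cuts so far [(2, 2)]; region rows[0,8) x cols[0,4) = 8x4
Op 7 cut(7, 2): punch at orig (7,2); cuts so far [(2, 2), (7, 2)]; region rows[0,8) x cols[0,4) = 8x4
Unfold 1 (reflect across v@4): 4 holes -> [(2, 2), (2, 5), (7, 2), (7, 5)]
Unfold 2 (reflect across v@8): 8 holes -> [(2, 2), (2, 5), (2, 10), (2, 13), (7, 2), (7, 5), (7, 10), (7, 13)]
Unfold 3 (reflect across h@8): 16 holes -> [(2, 2), (2, 5), (2, 10), (2, 13), (7, 2), (7, 5), (7, 10), (7, 13), (8, 2), (8, 5), (8, 10), (8, 13), (13, 2), (13, 5), (13, 10), (13, 13)]
Unfold 4 (reflect across h@16): 32 holes -> [(2, 2), (2, 5), (2, 10), (2, 13), (7, 2), (7, 5), (7, 10), (7, 13), (8, 2), (8, 5), (8, 10), (8, 13), (13, 2), (13, 5), (13, 10), (13, 13), (18, 2), (18, 5), (18, 10), (18, 13), (23, 2), (23, 5), (23, 10), (23, 13), (24, 2), (24, 5), (24, 10), (24, 13), (29, 2), (29, 5), (29, 10), (29, 13)]
Unfold 5 (reflect across v@16): 64 holes -> [(2, 2), (2, 5), (2, 10), (2, 13), (2, 18), (2, 21), (2, 26), (2, 29), (7, 2), (7, 5), (7, 10), (7, 13), (7, 18), (7, 21), (7, 26), (7, 29), (8, 2), (8, 5), (8, 10), (8, 13), (8, 18), (8, 21), (8, 26), (8, 29), (13, 2), (13, 5), (13, 10), (13, 13), (13, 18), (13, 21), (13, 26), (13, 29), (18, 2), (18, 5), (18, 10), (18, 13), (18, 18), (18, 21), (18, 26), (18, 29), (23, 2), (23, 5), (23, 10), (23, 13), (23, 18), (23, 21), (23, 26), (23, 29), (24, 2), (24, 5), (24, 10), (24, 13), (24, 18), (24, 21), (24, 26), (24, 29), (29, 2), (29, 5), (29, 10), (29, 13), (29, 18), (29, 21), (29, 26), (29, 29)]

Answer: 64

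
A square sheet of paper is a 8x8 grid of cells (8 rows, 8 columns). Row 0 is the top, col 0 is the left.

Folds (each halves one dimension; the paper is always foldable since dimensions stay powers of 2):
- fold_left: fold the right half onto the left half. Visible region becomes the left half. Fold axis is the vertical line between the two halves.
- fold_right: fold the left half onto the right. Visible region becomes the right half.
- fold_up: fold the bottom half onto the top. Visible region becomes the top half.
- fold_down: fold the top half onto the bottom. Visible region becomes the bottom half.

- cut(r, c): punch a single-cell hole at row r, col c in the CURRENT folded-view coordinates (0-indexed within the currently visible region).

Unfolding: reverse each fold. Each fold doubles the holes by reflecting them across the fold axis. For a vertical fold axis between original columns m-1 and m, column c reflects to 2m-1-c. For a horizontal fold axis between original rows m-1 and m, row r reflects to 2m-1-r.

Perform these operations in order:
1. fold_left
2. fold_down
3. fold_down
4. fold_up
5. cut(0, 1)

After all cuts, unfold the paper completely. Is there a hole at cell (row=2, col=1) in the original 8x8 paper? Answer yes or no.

Answer: yes

Derivation:
Op 1 fold_left: fold axis v@4; visible region now rows[0,8) x cols[0,4) = 8x4
Op 2 fold_down: fold axis h@4; visible region now rows[4,8) x cols[0,4) = 4x4
Op 3 fold_down: fold axis h@6; visible region now rows[6,8) x cols[0,4) = 2x4
Op 4 fold_up: fold axis h@7; visible region now rows[6,7) x cols[0,4) = 1x4
Op 5 cut(0, 1): punch at orig (6,1); cuts so far [(6, 1)]; region rows[6,7) x cols[0,4) = 1x4
Unfold 1 (reflect across h@7): 2 holes -> [(6, 1), (7, 1)]
Unfold 2 (reflect across h@6): 4 holes -> [(4, 1), (5, 1), (6, 1), (7, 1)]
Unfold 3 (reflect across h@4): 8 holes -> [(0, 1), (1, 1), (2, 1), (3, 1), (4, 1), (5, 1), (6, 1), (7, 1)]
Unfold 4 (reflect across v@4): 16 holes -> [(0, 1), (0, 6), (1, 1), (1, 6), (2, 1), (2, 6), (3, 1), (3, 6), (4, 1), (4, 6), (5, 1), (5, 6), (6, 1), (6, 6), (7, 1), (7, 6)]
Holes: [(0, 1), (0, 6), (1, 1), (1, 6), (2, 1), (2, 6), (3, 1), (3, 6), (4, 1), (4, 6), (5, 1), (5, 6), (6, 1), (6, 6), (7, 1), (7, 6)]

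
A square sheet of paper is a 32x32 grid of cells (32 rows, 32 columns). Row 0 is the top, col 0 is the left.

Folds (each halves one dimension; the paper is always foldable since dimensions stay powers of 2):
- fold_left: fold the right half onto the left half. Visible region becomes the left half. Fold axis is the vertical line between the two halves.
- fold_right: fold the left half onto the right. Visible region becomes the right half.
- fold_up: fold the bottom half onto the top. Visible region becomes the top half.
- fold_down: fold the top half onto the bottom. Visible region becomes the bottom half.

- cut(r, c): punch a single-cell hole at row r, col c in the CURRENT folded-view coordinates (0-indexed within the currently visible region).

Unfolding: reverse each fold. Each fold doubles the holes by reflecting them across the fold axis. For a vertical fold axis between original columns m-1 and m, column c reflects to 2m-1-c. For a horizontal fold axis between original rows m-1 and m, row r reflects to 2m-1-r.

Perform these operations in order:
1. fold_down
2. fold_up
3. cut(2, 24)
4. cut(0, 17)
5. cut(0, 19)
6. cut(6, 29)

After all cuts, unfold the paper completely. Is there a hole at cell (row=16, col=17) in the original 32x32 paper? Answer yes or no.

Op 1 fold_down: fold axis h@16; visible region now rows[16,32) x cols[0,32) = 16x32
Op 2 fold_up: fold axis h@24; visible region now rows[16,24) x cols[0,32) = 8x32
Op 3 cut(2, 24): punch at orig (18,24); cuts so far [(18, 24)]; region rows[16,24) x cols[0,32) = 8x32
Op 4 cut(0, 17): punch at orig (16,17); cuts so far [(16, 17), (18, 24)]; region rows[16,24) x cols[0,32) = 8x32
Op 5 cut(0, 19): punch at orig (16,19); cuts so far [(16, 17), (16, 19), (18, 24)]; region rows[16,24) x cols[0,32) = 8x32
Op 6 cut(6, 29): punch at orig (22,29); cuts so far [(16, 17), (16, 19), (18, 24), (22, 29)]; region rows[16,24) x cols[0,32) = 8x32
Unfold 1 (reflect across h@24): 8 holes -> [(16, 17), (16, 19), (18, 24), (22, 29), (25, 29), (29, 24), (31, 17), (31, 19)]
Unfold 2 (reflect across h@16): 16 holes -> [(0, 17), (0, 19), (2, 24), (6, 29), (9, 29), (13, 24), (15, 17), (15, 19), (16, 17), (16, 19), (18, 24), (22, 29), (25, 29), (29, 24), (31, 17), (31, 19)]
Holes: [(0, 17), (0, 19), (2, 24), (6, 29), (9, 29), (13, 24), (15, 17), (15, 19), (16, 17), (16, 19), (18, 24), (22, 29), (25, 29), (29, 24), (31, 17), (31, 19)]

Answer: yes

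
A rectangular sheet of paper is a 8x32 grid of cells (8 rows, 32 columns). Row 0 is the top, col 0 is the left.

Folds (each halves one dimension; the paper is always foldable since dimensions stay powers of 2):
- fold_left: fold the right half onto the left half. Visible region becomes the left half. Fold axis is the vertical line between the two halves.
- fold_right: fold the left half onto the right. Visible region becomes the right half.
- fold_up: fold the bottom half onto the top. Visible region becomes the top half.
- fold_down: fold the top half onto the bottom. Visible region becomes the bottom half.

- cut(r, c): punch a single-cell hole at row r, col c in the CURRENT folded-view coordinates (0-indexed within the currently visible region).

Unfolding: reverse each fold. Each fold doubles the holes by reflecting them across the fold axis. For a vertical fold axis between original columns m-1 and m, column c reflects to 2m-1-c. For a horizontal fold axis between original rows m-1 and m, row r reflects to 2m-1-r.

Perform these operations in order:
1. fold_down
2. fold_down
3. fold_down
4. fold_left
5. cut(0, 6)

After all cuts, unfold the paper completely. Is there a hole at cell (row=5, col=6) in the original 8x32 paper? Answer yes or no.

Op 1 fold_down: fold axis h@4; visible region now rows[4,8) x cols[0,32) = 4x32
Op 2 fold_down: fold axis h@6; visible region now rows[6,8) x cols[0,32) = 2x32
Op 3 fold_down: fold axis h@7; visible region now rows[7,8) x cols[0,32) = 1x32
Op 4 fold_left: fold axis v@16; visible region now rows[7,8) x cols[0,16) = 1x16
Op 5 cut(0, 6): punch at orig (7,6); cuts so far [(7, 6)]; region rows[7,8) x cols[0,16) = 1x16
Unfold 1 (reflect across v@16): 2 holes -> [(7, 6), (7, 25)]
Unfold 2 (reflect across h@7): 4 holes -> [(6, 6), (6, 25), (7, 6), (7, 25)]
Unfold 3 (reflect across h@6): 8 holes -> [(4, 6), (4, 25), (5, 6), (5, 25), (6, 6), (6, 25), (7, 6), (7, 25)]
Unfold 4 (reflect across h@4): 16 holes -> [(0, 6), (0, 25), (1, 6), (1, 25), (2, 6), (2, 25), (3, 6), (3, 25), (4, 6), (4, 25), (5, 6), (5, 25), (6, 6), (6, 25), (7, 6), (7, 25)]
Holes: [(0, 6), (0, 25), (1, 6), (1, 25), (2, 6), (2, 25), (3, 6), (3, 25), (4, 6), (4, 25), (5, 6), (5, 25), (6, 6), (6, 25), (7, 6), (7, 25)]

Answer: yes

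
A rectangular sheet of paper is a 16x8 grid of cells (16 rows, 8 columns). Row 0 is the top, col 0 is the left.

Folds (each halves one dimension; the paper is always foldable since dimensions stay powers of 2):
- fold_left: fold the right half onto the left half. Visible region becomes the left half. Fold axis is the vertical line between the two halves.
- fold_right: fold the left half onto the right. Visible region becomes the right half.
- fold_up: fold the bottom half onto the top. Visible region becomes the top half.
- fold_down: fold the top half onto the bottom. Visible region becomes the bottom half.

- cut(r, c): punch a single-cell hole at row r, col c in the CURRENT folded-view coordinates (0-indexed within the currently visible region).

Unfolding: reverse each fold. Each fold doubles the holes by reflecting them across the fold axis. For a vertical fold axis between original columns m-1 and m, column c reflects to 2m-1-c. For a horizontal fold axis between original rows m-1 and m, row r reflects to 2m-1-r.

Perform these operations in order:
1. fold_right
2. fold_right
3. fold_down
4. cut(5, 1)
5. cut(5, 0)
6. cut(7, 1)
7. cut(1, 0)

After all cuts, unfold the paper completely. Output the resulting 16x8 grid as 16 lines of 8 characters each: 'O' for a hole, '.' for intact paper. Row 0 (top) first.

Answer: O..OO..O
........
OOOOOOOO
........
........
........
.OO..OO.
........
........
.OO..OO.
........
........
........
OOOOOOOO
........
O..OO..O

Derivation:
Op 1 fold_right: fold axis v@4; visible region now rows[0,16) x cols[4,8) = 16x4
Op 2 fold_right: fold axis v@6; visible region now rows[0,16) x cols[6,8) = 16x2
Op 3 fold_down: fold axis h@8; visible region now rows[8,16) x cols[6,8) = 8x2
Op 4 cut(5, 1): punch at orig (13,7); cuts so far [(13, 7)]; region rows[8,16) x cols[6,8) = 8x2
Op 5 cut(5, 0): punch at orig (13,6); cuts so far [(13, 6), (13, 7)]; region rows[8,16) x cols[6,8) = 8x2
Op 6 cut(7, 1): punch at orig (15,7); cuts so far [(13, 6), (13, 7), (15, 7)]; region rows[8,16) x cols[6,8) = 8x2
Op 7 cut(1, 0): punch at orig (9,6); cuts so far [(9, 6), (13, 6), (13, 7), (15, 7)]; region rows[8,16) x cols[6,8) = 8x2
Unfold 1 (reflect across h@8): 8 holes -> [(0, 7), (2, 6), (2, 7), (6, 6), (9, 6), (13, 6), (13, 7), (15, 7)]
Unfold 2 (reflect across v@6): 16 holes -> [(0, 4), (0, 7), (2, 4), (2, 5), (2, 6), (2, 7), (6, 5), (6, 6), (9, 5), (9, 6), (13, 4), (13, 5), (13, 6), (13, 7), (15, 4), (15, 7)]
Unfold 3 (reflect across v@4): 32 holes -> [(0, 0), (0, 3), (0, 4), (0, 7), (2, 0), (2, 1), (2, 2), (2, 3), (2, 4), (2, 5), (2, 6), (2, 7), (6, 1), (6, 2), (6, 5), (6, 6), (9, 1), (9, 2), (9, 5), (9, 6), (13, 0), (13, 1), (13, 2), (13, 3), (13, 4), (13, 5), (13, 6), (13, 7), (15, 0), (15, 3), (15, 4), (15, 7)]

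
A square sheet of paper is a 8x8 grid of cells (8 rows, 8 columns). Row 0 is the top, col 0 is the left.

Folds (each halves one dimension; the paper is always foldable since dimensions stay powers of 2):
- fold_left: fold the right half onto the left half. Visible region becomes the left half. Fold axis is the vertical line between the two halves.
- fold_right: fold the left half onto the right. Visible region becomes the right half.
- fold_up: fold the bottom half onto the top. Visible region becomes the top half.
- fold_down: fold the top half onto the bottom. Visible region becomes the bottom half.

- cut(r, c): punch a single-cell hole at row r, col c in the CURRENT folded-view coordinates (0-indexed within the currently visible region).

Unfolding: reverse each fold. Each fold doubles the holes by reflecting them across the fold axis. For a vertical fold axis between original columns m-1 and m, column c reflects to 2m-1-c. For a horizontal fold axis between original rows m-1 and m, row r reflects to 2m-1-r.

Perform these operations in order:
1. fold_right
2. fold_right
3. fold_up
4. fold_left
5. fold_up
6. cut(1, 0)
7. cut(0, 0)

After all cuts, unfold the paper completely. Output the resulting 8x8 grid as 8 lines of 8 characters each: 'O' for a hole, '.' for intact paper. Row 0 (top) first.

Answer: OOOOOOOO
OOOOOOOO
OOOOOOOO
OOOOOOOO
OOOOOOOO
OOOOOOOO
OOOOOOOO
OOOOOOOO

Derivation:
Op 1 fold_right: fold axis v@4; visible region now rows[0,8) x cols[4,8) = 8x4
Op 2 fold_right: fold axis v@6; visible region now rows[0,8) x cols[6,8) = 8x2
Op 3 fold_up: fold axis h@4; visible region now rows[0,4) x cols[6,8) = 4x2
Op 4 fold_left: fold axis v@7; visible region now rows[0,4) x cols[6,7) = 4x1
Op 5 fold_up: fold axis h@2; visible region now rows[0,2) x cols[6,7) = 2x1
Op 6 cut(1, 0): punch at orig (1,6); cuts so far [(1, 6)]; region rows[0,2) x cols[6,7) = 2x1
Op 7 cut(0, 0): punch at orig (0,6); cuts so far [(0, 6), (1, 6)]; region rows[0,2) x cols[6,7) = 2x1
Unfold 1 (reflect across h@2): 4 holes -> [(0, 6), (1, 6), (2, 6), (3, 6)]
Unfold 2 (reflect across v@7): 8 holes -> [(0, 6), (0, 7), (1, 6), (1, 7), (2, 6), (2, 7), (3, 6), (3, 7)]
Unfold 3 (reflect across h@4): 16 holes -> [(0, 6), (0, 7), (1, 6), (1, 7), (2, 6), (2, 7), (3, 6), (3, 7), (4, 6), (4, 7), (5, 6), (5, 7), (6, 6), (6, 7), (7, 6), (7, 7)]
Unfold 4 (reflect across v@6): 32 holes -> [(0, 4), (0, 5), (0, 6), (0, 7), (1, 4), (1, 5), (1, 6), (1, 7), (2, 4), (2, 5), (2, 6), (2, 7), (3, 4), (3, 5), (3, 6), (3, 7), (4, 4), (4, 5), (4, 6), (4, 7), (5, 4), (5, 5), (5, 6), (5, 7), (6, 4), (6, 5), (6, 6), (6, 7), (7, 4), (7, 5), (7, 6), (7, 7)]
Unfold 5 (reflect across v@4): 64 holes -> [(0, 0), (0, 1), (0, 2), (0, 3), (0, 4), (0, 5), (0, 6), (0, 7), (1, 0), (1, 1), (1, 2), (1, 3), (1, 4), (1, 5), (1, 6), (1, 7), (2, 0), (2, 1), (2, 2), (2, 3), (2, 4), (2, 5), (2, 6), (2, 7), (3, 0), (3, 1), (3, 2), (3, 3), (3, 4), (3, 5), (3, 6), (3, 7), (4, 0), (4, 1), (4, 2), (4, 3), (4, 4), (4, 5), (4, 6), (4, 7), (5, 0), (5, 1), (5, 2), (5, 3), (5, 4), (5, 5), (5, 6), (5, 7), (6, 0), (6, 1), (6, 2), (6, 3), (6, 4), (6, 5), (6, 6), (6, 7), (7, 0), (7, 1), (7, 2), (7, 3), (7, 4), (7, 5), (7, 6), (7, 7)]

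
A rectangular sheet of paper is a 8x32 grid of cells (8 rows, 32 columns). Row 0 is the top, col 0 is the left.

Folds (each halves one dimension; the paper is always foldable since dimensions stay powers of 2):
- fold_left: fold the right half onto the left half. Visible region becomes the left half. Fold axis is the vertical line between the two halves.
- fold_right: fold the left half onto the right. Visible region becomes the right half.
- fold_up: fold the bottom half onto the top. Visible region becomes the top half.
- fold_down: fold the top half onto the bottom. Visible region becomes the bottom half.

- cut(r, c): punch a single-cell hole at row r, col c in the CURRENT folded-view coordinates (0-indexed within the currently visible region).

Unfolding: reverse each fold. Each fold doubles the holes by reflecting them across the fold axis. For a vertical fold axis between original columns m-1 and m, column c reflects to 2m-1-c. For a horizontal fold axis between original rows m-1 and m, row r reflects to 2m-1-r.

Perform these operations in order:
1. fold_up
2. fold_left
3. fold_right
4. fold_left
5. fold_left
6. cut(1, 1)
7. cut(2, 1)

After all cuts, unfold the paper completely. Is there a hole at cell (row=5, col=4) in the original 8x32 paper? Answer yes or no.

Op 1 fold_up: fold axis h@4; visible region now rows[0,4) x cols[0,32) = 4x32
Op 2 fold_left: fold axis v@16; visible region now rows[0,4) x cols[0,16) = 4x16
Op 3 fold_right: fold axis v@8; visible region now rows[0,4) x cols[8,16) = 4x8
Op 4 fold_left: fold axis v@12; visible region now rows[0,4) x cols[8,12) = 4x4
Op 5 fold_left: fold axis v@10; visible region now rows[0,4) x cols[8,10) = 4x2
Op 6 cut(1, 1): punch at orig (1,9); cuts so far [(1, 9)]; region rows[0,4) x cols[8,10) = 4x2
Op 7 cut(2, 1): punch at orig (2,9); cuts so far [(1, 9), (2, 9)]; region rows[0,4) x cols[8,10) = 4x2
Unfold 1 (reflect across v@10): 4 holes -> [(1, 9), (1, 10), (2, 9), (2, 10)]
Unfold 2 (reflect across v@12): 8 holes -> [(1, 9), (1, 10), (1, 13), (1, 14), (2, 9), (2, 10), (2, 13), (2, 14)]
Unfold 3 (reflect across v@8): 16 holes -> [(1, 1), (1, 2), (1, 5), (1, 6), (1, 9), (1, 10), (1, 13), (1, 14), (2, 1), (2, 2), (2, 5), (2, 6), (2, 9), (2, 10), (2, 13), (2, 14)]
Unfold 4 (reflect across v@16): 32 holes -> [(1, 1), (1, 2), (1, 5), (1, 6), (1, 9), (1, 10), (1, 13), (1, 14), (1, 17), (1, 18), (1, 21), (1, 22), (1, 25), (1, 26), (1, 29), (1, 30), (2, 1), (2, 2), (2, 5), (2, 6), (2, 9), (2, 10), (2, 13), (2, 14), (2, 17), (2, 18), (2, 21), (2, 22), (2, 25), (2, 26), (2, 29), (2, 30)]
Unfold 5 (reflect across h@4): 64 holes -> [(1, 1), (1, 2), (1, 5), (1, 6), (1, 9), (1, 10), (1, 13), (1, 14), (1, 17), (1, 18), (1, 21), (1, 22), (1, 25), (1, 26), (1, 29), (1, 30), (2, 1), (2, 2), (2, 5), (2, 6), (2, 9), (2, 10), (2, 13), (2, 14), (2, 17), (2, 18), (2, 21), (2, 22), (2, 25), (2, 26), (2, 29), (2, 30), (5, 1), (5, 2), (5, 5), (5, 6), (5, 9), (5, 10), (5, 13), (5, 14), (5, 17), (5, 18), (5, 21), (5, 22), (5, 25), (5, 26), (5, 29), (5, 30), (6, 1), (6, 2), (6, 5), (6, 6), (6, 9), (6, 10), (6, 13), (6, 14), (6, 17), (6, 18), (6, 21), (6, 22), (6, 25), (6, 26), (6, 29), (6, 30)]
Holes: [(1, 1), (1, 2), (1, 5), (1, 6), (1, 9), (1, 10), (1, 13), (1, 14), (1, 17), (1, 18), (1, 21), (1, 22), (1, 25), (1, 26), (1, 29), (1, 30), (2, 1), (2, 2), (2, 5), (2, 6), (2, 9), (2, 10), (2, 13), (2, 14), (2, 17), (2, 18), (2, 21), (2, 22), (2, 25), (2, 26), (2, 29), (2, 30), (5, 1), (5, 2), (5, 5), (5, 6), (5, 9), (5, 10), (5, 13), (5, 14), (5, 17), (5, 18), (5, 21), (5, 22), (5, 25), (5, 26), (5, 29), (5, 30), (6, 1), (6, 2), (6, 5), (6, 6), (6, 9), (6, 10), (6, 13), (6, 14), (6, 17), (6, 18), (6, 21), (6, 22), (6, 25), (6, 26), (6, 29), (6, 30)]

Answer: no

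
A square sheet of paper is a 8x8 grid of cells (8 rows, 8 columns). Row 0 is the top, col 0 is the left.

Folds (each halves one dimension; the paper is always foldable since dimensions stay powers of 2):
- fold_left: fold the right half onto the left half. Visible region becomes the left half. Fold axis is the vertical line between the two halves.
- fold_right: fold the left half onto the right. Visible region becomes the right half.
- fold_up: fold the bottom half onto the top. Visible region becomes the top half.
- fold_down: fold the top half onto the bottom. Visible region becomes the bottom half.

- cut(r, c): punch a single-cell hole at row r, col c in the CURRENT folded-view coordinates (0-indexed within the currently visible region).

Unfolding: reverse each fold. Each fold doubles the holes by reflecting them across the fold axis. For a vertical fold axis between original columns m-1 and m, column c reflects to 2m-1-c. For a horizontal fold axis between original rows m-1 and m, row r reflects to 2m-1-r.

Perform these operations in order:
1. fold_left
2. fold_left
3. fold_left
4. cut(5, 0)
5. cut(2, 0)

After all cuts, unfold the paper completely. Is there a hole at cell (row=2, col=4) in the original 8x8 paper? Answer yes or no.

Answer: yes

Derivation:
Op 1 fold_left: fold axis v@4; visible region now rows[0,8) x cols[0,4) = 8x4
Op 2 fold_left: fold axis v@2; visible region now rows[0,8) x cols[0,2) = 8x2
Op 3 fold_left: fold axis v@1; visible region now rows[0,8) x cols[0,1) = 8x1
Op 4 cut(5, 0): punch at orig (5,0); cuts so far [(5, 0)]; region rows[0,8) x cols[0,1) = 8x1
Op 5 cut(2, 0): punch at orig (2,0); cuts so far [(2, 0), (5, 0)]; region rows[0,8) x cols[0,1) = 8x1
Unfold 1 (reflect across v@1): 4 holes -> [(2, 0), (2, 1), (5, 0), (5, 1)]
Unfold 2 (reflect across v@2): 8 holes -> [(2, 0), (2, 1), (2, 2), (2, 3), (5, 0), (5, 1), (5, 2), (5, 3)]
Unfold 3 (reflect across v@4): 16 holes -> [(2, 0), (2, 1), (2, 2), (2, 3), (2, 4), (2, 5), (2, 6), (2, 7), (5, 0), (5, 1), (5, 2), (5, 3), (5, 4), (5, 5), (5, 6), (5, 7)]
Holes: [(2, 0), (2, 1), (2, 2), (2, 3), (2, 4), (2, 5), (2, 6), (2, 7), (5, 0), (5, 1), (5, 2), (5, 3), (5, 4), (5, 5), (5, 6), (5, 7)]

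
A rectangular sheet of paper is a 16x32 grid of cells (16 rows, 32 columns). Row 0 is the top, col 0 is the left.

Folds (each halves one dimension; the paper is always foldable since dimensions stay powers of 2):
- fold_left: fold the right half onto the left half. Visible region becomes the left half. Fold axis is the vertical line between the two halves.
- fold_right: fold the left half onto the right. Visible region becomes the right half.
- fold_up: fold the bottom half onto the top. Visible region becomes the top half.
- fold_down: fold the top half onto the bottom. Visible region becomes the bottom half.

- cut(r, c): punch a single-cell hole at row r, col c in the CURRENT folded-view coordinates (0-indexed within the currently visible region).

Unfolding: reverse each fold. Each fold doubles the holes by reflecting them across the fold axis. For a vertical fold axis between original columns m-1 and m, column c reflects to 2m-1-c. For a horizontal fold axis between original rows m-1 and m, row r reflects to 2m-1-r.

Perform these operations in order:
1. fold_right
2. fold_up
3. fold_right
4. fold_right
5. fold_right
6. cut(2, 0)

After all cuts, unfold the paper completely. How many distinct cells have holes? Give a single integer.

Op 1 fold_right: fold axis v@16; visible region now rows[0,16) x cols[16,32) = 16x16
Op 2 fold_up: fold axis h@8; visible region now rows[0,8) x cols[16,32) = 8x16
Op 3 fold_right: fold axis v@24; visible region now rows[0,8) x cols[24,32) = 8x8
Op 4 fold_right: fold axis v@28; visible region now rows[0,8) x cols[28,32) = 8x4
Op 5 fold_right: fold axis v@30; visible region now rows[0,8) x cols[30,32) = 8x2
Op 6 cut(2, 0): punch at orig (2,30); cuts so far [(2, 30)]; region rows[0,8) x cols[30,32) = 8x2
Unfold 1 (reflect across v@30): 2 holes -> [(2, 29), (2, 30)]
Unfold 2 (reflect across v@28): 4 holes -> [(2, 25), (2, 26), (2, 29), (2, 30)]
Unfold 3 (reflect across v@24): 8 holes -> [(2, 17), (2, 18), (2, 21), (2, 22), (2, 25), (2, 26), (2, 29), (2, 30)]
Unfold 4 (reflect across h@8): 16 holes -> [(2, 17), (2, 18), (2, 21), (2, 22), (2, 25), (2, 26), (2, 29), (2, 30), (13, 17), (13, 18), (13, 21), (13, 22), (13, 25), (13, 26), (13, 29), (13, 30)]
Unfold 5 (reflect across v@16): 32 holes -> [(2, 1), (2, 2), (2, 5), (2, 6), (2, 9), (2, 10), (2, 13), (2, 14), (2, 17), (2, 18), (2, 21), (2, 22), (2, 25), (2, 26), (2, 29), (2, 30), (13, 1), (13, 2), (13, 5), (13, 6), (13, 9), (13, 10), (13, 13), (13, 14), (13, 17), (13, 18), (13, 21), (13, 22), (13, 25), (13, 26), (13, 29), (13, 30)]

Answer: 32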